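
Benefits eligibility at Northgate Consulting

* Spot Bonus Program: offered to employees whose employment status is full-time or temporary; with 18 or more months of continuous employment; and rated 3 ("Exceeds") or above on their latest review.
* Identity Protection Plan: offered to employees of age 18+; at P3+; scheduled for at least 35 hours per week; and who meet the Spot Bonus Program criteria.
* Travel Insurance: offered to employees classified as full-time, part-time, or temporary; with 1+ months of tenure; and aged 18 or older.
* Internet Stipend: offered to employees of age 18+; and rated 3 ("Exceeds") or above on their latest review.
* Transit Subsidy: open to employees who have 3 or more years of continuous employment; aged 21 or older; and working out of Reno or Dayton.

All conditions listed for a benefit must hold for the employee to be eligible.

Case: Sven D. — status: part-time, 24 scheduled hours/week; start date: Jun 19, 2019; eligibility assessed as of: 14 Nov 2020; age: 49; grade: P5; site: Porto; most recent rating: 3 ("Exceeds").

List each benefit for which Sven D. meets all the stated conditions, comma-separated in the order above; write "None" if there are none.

Service from Jun 19, 2019 to 14 Nov 2020: 514 days.
Spot Bonus Program — status part-time ✗ (requires full-time or temporary) → not eligible.
Identity Protection Plan — age 49 ≥ 18 ✓; grade P5 ≥ P3 ✓; 24 hrs/wk < 35 ✗ → not eligible.
Travel Insurance — status part-time ✓; service 514 days ≥ 1 month (≈30 days) ✓; age 49 ≥ 18 ✓ → eligible.
Internet Stipend — age 49 ≥ 18 ✓; rating 3 ≥ 3 ✓ → eligible.
Transit Subsidy — service 514 days < 3 years (≈1095 days) ✗ → not eligible.

Travel Insurance, Internet Stipend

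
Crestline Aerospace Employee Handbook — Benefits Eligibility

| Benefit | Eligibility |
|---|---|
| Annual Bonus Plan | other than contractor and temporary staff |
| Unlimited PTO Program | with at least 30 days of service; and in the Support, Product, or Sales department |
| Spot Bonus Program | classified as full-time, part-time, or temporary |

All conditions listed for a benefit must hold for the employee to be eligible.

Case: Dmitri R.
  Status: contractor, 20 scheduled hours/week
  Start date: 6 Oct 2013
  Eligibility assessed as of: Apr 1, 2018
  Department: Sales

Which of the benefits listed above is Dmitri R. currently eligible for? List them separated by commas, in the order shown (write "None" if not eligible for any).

Service from 6 Oct 2013 to Apr 1, 2018: 1638 days.
Annual Bonus Plan — status contractor ✗ (excluded) → not eligible.
Unlimited PTO Program — service 1638 days ≥ 30 days ✓; dept Sales ✓ → eligible.
Spot Bonus Program — status contractor ✗ (requires full-time, part-time, or temporary) → not eligible.

Unlimited PTO Program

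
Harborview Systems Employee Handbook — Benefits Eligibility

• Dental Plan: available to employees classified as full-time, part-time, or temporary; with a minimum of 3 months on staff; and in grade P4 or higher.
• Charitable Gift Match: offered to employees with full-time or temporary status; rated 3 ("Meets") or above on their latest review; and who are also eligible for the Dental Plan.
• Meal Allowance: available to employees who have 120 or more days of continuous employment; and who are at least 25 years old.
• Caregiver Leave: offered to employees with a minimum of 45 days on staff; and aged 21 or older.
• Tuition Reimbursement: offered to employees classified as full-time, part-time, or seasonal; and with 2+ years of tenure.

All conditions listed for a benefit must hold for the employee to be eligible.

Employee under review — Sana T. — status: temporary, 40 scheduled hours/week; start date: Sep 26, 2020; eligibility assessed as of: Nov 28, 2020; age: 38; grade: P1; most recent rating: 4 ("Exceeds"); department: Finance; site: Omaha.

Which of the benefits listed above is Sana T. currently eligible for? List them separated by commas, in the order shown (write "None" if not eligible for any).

Service from Sep 26, 2020 to Nov 28, 2020: 63 days.
Dental Plan — status temporary ✓; service 63 days < 3 months (≈90 days) ✗ → not eligible.
Charitable Gift Match — status temporary ✓; rating 4 ≥ 3 ✓; not eligible for Dental Plan ✗ → not eligible.
Meal Allowance — service 63 days < 120 days ✗ → not eligible.
Caregiver Leave — service 63 days ≥ 45 days ✓; age 38 ≥ 21 ✓ → eligible.
Tuition Reimbursement — status temporary ✗ (requires full-time, part-time, or seasonal) → not eligible.

Caregiver Leave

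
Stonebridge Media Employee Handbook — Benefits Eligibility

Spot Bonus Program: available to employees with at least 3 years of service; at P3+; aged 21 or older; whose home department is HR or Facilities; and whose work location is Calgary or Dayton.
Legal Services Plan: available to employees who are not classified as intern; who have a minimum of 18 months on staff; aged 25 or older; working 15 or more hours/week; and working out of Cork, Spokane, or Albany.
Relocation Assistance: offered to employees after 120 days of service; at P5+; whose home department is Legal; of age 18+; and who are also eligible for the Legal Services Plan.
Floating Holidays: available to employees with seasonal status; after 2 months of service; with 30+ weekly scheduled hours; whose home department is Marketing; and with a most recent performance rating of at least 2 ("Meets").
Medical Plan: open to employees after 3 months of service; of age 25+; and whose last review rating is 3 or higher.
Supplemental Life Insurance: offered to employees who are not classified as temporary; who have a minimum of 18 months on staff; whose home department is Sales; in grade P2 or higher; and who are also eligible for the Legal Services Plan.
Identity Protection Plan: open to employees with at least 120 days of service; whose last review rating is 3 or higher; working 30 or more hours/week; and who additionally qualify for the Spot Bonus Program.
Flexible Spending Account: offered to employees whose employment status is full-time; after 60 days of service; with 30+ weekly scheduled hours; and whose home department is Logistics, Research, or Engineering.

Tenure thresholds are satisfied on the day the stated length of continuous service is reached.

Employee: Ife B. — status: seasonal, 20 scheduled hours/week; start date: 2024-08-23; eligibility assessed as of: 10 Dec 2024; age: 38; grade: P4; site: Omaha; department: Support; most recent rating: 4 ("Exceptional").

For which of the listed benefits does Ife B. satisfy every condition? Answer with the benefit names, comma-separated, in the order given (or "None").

Medical Plan

Service from 2024-08-23 to 10 Dec 2024: 109 days.
Spot Bonus Program — service 109 days < 3 years (≈1095 days) ✗ → not eligible.
Legal Services Plan — status seasonal ✓ (not excluded); service 109 days < 18 months (≈540 days) ✗ → not eligible.
Relocation Assistance — service 109 days < 120 days ✗ → not eligible.
Floating Holidays — status seasonal ✓; service 109 days ≥ 2 months (≈60 days) ✓; 20 hrs/wk < 30 ✗ → not eligible.
Medical Plan — service 109 days ≥ 3 months (≈90 days) ✓; age 38 ≥ 25 ✓; rating 4 ≥ 3 ✓ → eligible.
Supplemental Life Insurance — status seasonal ✓ (not excluded); service 109 days < 18 months (≈540 days) ✗ → not eligible.
Identity Protection Plan — service 109 days < 120 days ✗ → not eligible.
Flexible Spending Account — status seasonal ✗ (requires full-time) → not eligible.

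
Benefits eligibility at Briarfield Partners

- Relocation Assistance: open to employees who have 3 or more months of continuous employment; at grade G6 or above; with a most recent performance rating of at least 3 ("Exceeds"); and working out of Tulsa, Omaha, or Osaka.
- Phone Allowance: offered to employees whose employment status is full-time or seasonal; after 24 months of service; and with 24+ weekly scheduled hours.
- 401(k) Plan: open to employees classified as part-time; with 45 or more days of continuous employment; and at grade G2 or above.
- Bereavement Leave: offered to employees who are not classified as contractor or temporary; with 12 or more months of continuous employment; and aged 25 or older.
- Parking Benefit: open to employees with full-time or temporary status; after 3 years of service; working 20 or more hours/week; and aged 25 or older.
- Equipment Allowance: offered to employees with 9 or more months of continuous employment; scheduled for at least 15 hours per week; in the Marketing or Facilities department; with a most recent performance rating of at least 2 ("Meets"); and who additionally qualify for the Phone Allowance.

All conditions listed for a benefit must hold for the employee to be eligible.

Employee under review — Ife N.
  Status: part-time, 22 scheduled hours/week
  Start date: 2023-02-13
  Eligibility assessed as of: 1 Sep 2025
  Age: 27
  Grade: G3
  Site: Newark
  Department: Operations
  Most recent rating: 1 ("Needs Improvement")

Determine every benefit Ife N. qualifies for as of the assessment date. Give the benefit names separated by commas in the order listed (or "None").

401(k) Plan, Bereavement Leave

Service from 2023-02-13 to 1 Sep 2025: 931 days.
Relocation Assistance — service 931 days ≥ 3 months (≈90 days) ✓; grade G3 < G6 ✗ → not eligible.
Phone Allowance — status part-time ✗ (requires full-time or seasonal) → not eligible.
401(k) Plan — status part-time ✓; service 931 days ≥ 45 days ✓; grade G3 ≥ G2 ✓ → eligible.
Bereavement Leave — status part-time ✓ (not excluded); service 931 days ≥ 12 months (≈360 days) ✓; age 27 ≥ 25 ✓ → eligible.
Parking Benefit — status part-time ✗ (requires full-time or temporary) → not eligible.
Equipment Allowance — service 931 days ≥ 9 months (≈270 days) ✓; 22 hrs/wk ≥ 15 ✓; dept Operations ✗ → not eligible.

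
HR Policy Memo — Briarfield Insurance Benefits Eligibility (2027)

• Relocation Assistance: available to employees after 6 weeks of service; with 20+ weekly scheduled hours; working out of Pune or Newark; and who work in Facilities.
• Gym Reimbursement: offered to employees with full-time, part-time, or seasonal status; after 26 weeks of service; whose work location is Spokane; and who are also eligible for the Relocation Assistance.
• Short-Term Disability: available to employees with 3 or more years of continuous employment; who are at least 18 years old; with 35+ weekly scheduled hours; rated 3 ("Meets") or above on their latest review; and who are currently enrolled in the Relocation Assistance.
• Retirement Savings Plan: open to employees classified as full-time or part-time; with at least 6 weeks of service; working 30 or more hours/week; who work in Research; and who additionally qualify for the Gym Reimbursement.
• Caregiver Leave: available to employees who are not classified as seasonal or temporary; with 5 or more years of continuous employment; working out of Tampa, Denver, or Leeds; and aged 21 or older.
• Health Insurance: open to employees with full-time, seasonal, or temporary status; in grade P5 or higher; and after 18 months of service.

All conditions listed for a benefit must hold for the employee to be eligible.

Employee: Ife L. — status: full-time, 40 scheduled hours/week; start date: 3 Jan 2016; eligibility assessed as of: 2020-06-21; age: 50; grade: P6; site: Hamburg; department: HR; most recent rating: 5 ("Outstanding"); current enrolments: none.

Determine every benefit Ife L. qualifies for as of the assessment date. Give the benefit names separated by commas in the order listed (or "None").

Health Insurance

Service from 3 Jan 2016 to 2020-06-21: 1631 days.
Relocation Assistance — service 1631 days ≥ 6 weeks (≈42 days) ✓; 40 hrs/wk ≥ 20 ✓; site Hamburg ✗ (not Pune or Newark) → not eligible.
Gym Reimbursement — status full-time ✓; service 1631 days ≥ 26 weeks (≈182 days) ✓; site Hamburg ✗ (not Spokane) → not eligible.
Short-Term Disability — service 1631 days ≥ 3 years (≈1095 days) ✓; age 50 ≥ 18 ✓; 40 hrs/wk ≥ 35 ✓; rating 5 ≥ 3 ✓; not enrolled in Relocation Assistance ✗ → not eligible.
Retirement Savings Plan — status full-time ✓; service 1631 days ≥ 6 weeks (≈42 days) ✓; 40 hrs/wk ≥ 30 ✓; dept HR ✗ → not eligible.
Caregiver Leave — status full-time ✓ (not excluded); service 1631 days < 5 years (≈1825 days) ✗ → not eligible.
Health Insurance — status full-time ✓; grade P6 ≥ P5 ✓; service 1631 days ≥ 18 months (≈540 days) ✓ → eligible.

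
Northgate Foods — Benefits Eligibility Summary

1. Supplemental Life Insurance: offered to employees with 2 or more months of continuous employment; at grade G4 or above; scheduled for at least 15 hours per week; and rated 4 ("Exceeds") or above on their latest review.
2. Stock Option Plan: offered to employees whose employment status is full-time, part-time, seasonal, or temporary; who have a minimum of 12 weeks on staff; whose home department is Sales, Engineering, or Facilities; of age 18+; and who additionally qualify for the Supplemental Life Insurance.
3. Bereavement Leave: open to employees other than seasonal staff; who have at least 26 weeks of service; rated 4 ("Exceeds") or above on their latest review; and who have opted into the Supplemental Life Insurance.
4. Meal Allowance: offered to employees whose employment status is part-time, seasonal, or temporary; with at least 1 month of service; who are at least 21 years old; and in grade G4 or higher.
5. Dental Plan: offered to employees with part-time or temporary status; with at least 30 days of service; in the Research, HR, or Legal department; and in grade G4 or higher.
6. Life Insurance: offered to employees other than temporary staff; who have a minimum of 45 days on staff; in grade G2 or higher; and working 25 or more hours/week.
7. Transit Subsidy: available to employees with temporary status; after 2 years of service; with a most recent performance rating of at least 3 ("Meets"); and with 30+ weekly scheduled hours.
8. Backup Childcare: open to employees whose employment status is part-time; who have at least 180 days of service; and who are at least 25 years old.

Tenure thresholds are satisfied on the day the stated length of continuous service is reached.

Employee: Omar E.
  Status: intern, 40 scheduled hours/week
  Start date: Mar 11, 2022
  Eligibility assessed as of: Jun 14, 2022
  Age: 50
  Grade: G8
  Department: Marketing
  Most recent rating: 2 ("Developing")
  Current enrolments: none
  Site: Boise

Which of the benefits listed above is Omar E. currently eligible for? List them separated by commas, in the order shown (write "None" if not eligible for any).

Service from Mar 11, 2022 to Jun 14, 2022: 95 days.
Supplemental Life Insurance — service 95 days ≥ 2 months (≈60 days) ✓; grade G8 ≥ G4 ✓; 40 hrs/wk ≥ 15 ✓; rating 2 < 4 ✗ → not eligible.
Stock Option Plan — status intern ✗ (requires full-time, part-time, seasonal, or temporary) → not eligible.
Bereavement Leave — status intern ✓ (not excluded); service 95 days < 26 weeks (≈182 days) ✗ → not eligible.
Meal Allowance — status intern ✗ (requires part-time, seasonal, or temporary) → not eligible.
Dental Plan — status intern ✗ (requires part-time or temporary) → not eligible.
Life Insurance — status intern ✓ (not excluded); service 95 days ≥ 45 days ✓; grade G8 ≥ G2 ✓; 40 hrs/wk ≥ 25 ✓ → eligible.
Transit Subsidy — status intern ✗ (requires temporary) → not eligible.
Backup Childcare — status intern ✗ (requires part-time) → not eligible.

Life Insurance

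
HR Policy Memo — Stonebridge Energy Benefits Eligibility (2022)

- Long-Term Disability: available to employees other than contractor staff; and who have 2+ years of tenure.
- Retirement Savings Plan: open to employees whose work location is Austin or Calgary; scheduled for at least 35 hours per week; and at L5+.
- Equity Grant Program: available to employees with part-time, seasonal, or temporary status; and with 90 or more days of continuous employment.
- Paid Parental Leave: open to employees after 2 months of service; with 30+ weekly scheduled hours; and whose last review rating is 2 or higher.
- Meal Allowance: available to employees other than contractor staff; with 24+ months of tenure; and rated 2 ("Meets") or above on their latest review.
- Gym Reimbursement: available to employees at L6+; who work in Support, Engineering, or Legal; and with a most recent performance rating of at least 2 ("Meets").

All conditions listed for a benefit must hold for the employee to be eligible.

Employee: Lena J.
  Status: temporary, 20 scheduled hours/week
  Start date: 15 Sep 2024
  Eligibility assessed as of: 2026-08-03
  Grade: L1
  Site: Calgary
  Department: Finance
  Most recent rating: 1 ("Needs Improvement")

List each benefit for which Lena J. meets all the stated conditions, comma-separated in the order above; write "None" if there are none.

Service from 15 Sep 2024 to 2026-08-03: 687 days.
Long-Term Disability — status temporary ✓ (not excluded); service 687 days < 2 years (≈730 days) ✗ → not eligible.
Retirement Savings Plan — site Calgary ✓; 20 hrs/wk < 35 ✗ → not eligible.
Equity Grant Program — status temporary ✓; service 687 days ≥ 90 days ✓ → eligible.
Paid Parental Leave — service 687 days ≥ 2 months (≈60 days) ✓; 20 hrs/wk < 30 ✗ → not eligible.
Meal Allowance — status temporary ✓ (not excluded); service 687 days < 24 months (≈720 days) ✗ → not eligible.
Gym Reimbursement — grade L1 < L6 ✗ → not eligible.

Equity Grant Program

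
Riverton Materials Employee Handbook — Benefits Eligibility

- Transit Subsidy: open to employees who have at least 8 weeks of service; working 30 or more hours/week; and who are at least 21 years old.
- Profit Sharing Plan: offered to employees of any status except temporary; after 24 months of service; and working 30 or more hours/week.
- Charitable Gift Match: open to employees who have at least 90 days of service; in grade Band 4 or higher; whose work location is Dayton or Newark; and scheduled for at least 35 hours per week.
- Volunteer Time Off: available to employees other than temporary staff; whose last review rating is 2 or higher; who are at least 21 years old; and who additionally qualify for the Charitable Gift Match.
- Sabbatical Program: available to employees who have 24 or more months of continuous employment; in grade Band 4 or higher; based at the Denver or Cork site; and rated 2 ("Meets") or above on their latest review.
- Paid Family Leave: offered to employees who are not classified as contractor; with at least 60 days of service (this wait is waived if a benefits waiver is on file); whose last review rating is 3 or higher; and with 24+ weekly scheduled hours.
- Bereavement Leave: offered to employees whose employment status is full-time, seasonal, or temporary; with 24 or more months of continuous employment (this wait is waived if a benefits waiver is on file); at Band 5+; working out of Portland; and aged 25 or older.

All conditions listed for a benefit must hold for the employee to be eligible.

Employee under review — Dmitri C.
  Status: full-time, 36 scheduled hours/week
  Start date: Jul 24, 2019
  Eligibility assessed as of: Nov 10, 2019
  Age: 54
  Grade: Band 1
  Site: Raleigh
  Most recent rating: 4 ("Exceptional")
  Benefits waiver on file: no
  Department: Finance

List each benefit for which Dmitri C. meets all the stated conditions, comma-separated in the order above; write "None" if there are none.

Service from Jul 24, 2019 to Nov 10, 2019: 109 days.
Transit Subsidy — service 109 days ≥ 8 weeks (≈56 days) ✓; 36 hrs/wk ≥ 30 ✓; age 54 ≥ 21 ✓ → eligible.
Profit Sharing Plan — status full-time ✓ (not excluded); service 109 days < 24 months (≈720 days) ✗ → not eligible.
Charitable Gift Match — service 109 days ≥ 90 days ✓; grade Band 1 < Band 4 ✗ → not eligible.
Volunteer Time Off — status full-time ✓ (not excluded); rating 4 ≥ 2 ✓; age 54 ≥ 21 ✓; not eligible for Charitable Gift Match ✗ → not eligible.
Sabbatical Program — service 109 days < 24 months (≈720 days) ✗ → not eligible.
Paid Family Leave — status full-time ✓ (not excluded); no waiver, service 109 days ≥ 60 days ✓; rating 4 ≥ 3 ✓; 36 hrs/wk ≥ 24 ✓ → eligible.
Bereavement Leave — status full-time ✓; no waiver, service 109 days < 24 months (≈720 days) ✗ → not eligible.

Transit Subsidy, Paid Family Leave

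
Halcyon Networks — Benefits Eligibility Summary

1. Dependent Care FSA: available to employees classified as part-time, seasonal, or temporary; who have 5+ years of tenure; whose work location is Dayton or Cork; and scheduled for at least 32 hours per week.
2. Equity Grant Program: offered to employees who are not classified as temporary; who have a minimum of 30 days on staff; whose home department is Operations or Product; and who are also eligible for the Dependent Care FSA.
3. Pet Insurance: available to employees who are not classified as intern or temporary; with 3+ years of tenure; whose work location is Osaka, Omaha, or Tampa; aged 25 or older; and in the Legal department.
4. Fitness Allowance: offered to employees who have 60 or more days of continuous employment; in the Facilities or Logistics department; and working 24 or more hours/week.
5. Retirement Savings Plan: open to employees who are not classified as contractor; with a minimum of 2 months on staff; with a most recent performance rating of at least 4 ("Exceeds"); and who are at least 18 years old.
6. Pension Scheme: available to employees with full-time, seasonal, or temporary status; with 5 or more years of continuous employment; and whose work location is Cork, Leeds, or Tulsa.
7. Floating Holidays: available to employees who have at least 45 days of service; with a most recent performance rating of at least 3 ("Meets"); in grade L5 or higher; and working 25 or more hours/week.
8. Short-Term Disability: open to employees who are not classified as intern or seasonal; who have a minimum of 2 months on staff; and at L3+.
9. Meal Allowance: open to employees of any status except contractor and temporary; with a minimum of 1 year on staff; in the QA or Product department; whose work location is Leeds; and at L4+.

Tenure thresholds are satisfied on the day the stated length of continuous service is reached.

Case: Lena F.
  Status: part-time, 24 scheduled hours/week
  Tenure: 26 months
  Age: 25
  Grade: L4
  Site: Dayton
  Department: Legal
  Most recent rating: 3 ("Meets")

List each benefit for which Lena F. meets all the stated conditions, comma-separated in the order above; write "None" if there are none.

Dependent Care FSA — status part-time ✓; service 26 months < 5 years (≈1825 days) ✗ → not eligible.
Equity Grant Program — status part-time ✓ (not excluded); service 26 months ≥ 30 days ✓; dept Legal ✗ → not eligible.
Pet Insurance — status part-time ✓ (not excluded); service 26 months < 3 years (≈1095 days) ✗ → not eligible.
Fitness Allowance — service 26 months ≥ 60 days ✓; dept Legal ✗ → not eligible.
Retirement Savings Plan — status part-time ✓ (not excluded); service 26 months ≥ 2 months ✓; rating 3 < 4 ✗ → not eligible.
Pension Scheme — status part-time ✗ (requires full-time, seasonal, or temporary) → not eligible.
Floating Holidays — service 26 months ≥ 45 days ✓; rating 3 ≥ 3 ✓; grade L4 < L5 ✗ → not eligible.
Short-Term Disability — status part-time ✓ (not excluded); service 26 months ≥ 2 months ✓; grade L4 ≥ L3 ✓ → eligible.
Meal Allowance — status part-time ✓ (not excluded); service 26 months ≥ 1 year (≈365 days) ✓; dept Legal ✗ → not eligible.

Short-Term Disability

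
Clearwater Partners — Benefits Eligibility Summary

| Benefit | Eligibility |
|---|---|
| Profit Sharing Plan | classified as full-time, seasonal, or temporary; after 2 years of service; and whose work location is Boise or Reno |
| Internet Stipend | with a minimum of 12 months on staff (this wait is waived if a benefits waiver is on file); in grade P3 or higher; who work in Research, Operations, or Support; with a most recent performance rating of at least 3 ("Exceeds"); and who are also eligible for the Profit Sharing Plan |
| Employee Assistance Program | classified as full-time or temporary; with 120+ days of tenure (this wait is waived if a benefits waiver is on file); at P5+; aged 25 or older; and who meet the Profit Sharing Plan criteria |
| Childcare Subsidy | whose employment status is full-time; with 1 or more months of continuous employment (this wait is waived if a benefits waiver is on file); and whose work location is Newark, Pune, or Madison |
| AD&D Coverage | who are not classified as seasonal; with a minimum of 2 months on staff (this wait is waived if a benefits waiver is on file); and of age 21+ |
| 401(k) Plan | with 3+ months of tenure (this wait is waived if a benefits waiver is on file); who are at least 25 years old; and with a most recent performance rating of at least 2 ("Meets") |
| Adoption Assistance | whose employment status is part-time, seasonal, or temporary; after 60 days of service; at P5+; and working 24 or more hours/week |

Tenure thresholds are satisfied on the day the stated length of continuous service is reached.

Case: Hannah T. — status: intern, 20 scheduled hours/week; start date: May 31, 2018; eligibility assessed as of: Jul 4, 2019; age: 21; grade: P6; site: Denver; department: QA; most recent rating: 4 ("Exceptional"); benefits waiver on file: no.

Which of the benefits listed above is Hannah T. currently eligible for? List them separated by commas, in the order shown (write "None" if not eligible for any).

AD&D Coverage

Service from May 31, 2018 to Jul 4, 2019: 399 days.
Profit Sharing Plan — status intern ✗ (requires full-time, seasonal, or temporary) → not eligible.
Internet Stipend — no waiver, service 399 days ≥ 12 months (≈360 days) ✓; grade P6 ≥ P3 ✓; dept QA ✗ → not eligible.
Employee Assistance Program — status intern ✗ (requires full-time or temporary) → not eligible.
Childcare Subsidy — status intern ✗ (requires full-time) → not eligible.
AD&D Coverage — status intern ✓ (not excluded); no waiver, service 399 days ≥ 2 months (≈60 days) ✓; age 21 ≥ 21 ✓ → eligible.
401(k) Plan — no waiver, service 399 days ≥ 3 months (≈90 days) ✓; age 21 < 25 ✗ → not eligible.
Adoption Assistance — status intern ✗ (requires part-time, seasonal, or temporary) → not eligible.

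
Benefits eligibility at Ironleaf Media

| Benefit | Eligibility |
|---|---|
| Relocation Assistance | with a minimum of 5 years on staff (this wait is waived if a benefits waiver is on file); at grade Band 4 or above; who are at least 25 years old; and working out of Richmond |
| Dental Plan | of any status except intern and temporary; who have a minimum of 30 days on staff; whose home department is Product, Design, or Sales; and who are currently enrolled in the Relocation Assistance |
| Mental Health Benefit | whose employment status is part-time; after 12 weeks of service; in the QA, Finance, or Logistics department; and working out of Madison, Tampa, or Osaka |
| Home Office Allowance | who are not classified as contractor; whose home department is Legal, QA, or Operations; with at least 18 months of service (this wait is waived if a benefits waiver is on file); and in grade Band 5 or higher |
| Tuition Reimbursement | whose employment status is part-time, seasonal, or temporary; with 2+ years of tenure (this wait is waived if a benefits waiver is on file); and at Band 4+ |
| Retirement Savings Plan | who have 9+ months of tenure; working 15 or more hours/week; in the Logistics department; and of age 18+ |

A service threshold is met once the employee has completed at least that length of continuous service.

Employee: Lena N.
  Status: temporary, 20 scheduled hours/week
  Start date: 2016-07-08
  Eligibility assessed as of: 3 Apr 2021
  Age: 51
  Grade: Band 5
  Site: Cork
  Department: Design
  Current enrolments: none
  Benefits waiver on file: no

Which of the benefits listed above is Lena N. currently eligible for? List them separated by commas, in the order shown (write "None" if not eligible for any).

Service from 2016-07-08 to 3 Apr 2021: 1730 days.
Relocation Assistance — no waiver, service 1730 days < 5 years (≈1825 days) ✗ → not eligible.
Dental Plan — status temporary ✗ (excluded) → not eligible.
Mental Health Benefit — status temporary ✗ (requires part-time) → not eligible.
Home Office Allowance — status temporary ✓ (not excluded); dept Design ✗ → not eligible.
Tuition Reimbursement — status temporary ✓; no waiver, service 1730 days ≥ 2 years (≈730 days) ✓; grade Band 5 ≥ Band 4 ✓ → eligible.
Retirement Savings Plan — service 1730 days ≥ 9 months (≈270 days) ✓; 20 hrs/wk ≥ 15 ✓; dept Design ✗ → not eligible.

Tuition Reimbursement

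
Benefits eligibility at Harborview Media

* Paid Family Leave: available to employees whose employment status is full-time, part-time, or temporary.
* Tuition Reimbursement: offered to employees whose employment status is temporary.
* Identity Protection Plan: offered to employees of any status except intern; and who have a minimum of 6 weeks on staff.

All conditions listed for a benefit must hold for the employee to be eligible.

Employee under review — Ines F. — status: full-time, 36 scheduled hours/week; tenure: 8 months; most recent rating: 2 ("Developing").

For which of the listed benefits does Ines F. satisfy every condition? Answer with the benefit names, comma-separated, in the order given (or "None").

Paid Family Leave, Identity Protection Plan

Paid Family Leave — status full-time ✓ → eligible.
Tuition Reimbursement — status full-time ✗ (requires temporary) → not eligible.
Identity Protection Plan — status full-time ✓ (not excluded); service 8 months ≥ 6 weeks (≈42 days) ✓ → eligible.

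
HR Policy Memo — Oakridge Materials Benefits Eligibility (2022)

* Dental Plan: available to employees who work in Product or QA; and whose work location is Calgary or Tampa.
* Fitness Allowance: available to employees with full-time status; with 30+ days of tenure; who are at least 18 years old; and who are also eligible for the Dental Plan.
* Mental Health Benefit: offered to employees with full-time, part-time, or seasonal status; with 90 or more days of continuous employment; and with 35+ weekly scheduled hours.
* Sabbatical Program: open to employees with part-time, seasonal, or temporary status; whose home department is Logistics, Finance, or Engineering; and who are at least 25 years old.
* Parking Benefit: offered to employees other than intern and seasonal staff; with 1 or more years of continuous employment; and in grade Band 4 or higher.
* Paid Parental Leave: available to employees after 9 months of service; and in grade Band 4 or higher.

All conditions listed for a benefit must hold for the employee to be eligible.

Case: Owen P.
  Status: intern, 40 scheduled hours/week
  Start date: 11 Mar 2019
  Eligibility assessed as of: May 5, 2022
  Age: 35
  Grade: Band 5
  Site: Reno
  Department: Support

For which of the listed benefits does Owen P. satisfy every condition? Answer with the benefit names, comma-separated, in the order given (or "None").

Paid Parental Leave

Service from 11 Mar 2019 to May 5, 2022: 1151 days.
Dental Plan — dept Support ✗ → not eligible.
Fitness Allowance — status intern ✗ (requires full-time) → not eligible.
Mental Health Benefit — status intern ✗ (requires full-time, part-time, or seasonal) → not eligible.
Sabbatical Program — status intern ✗ (requires part-time, seasonal, or temporary) → not eligible.
Parking Benefit — status intern ✗ (excluded) → not eligible.
Paid Parental Leave — service 1151 days ≥ 9 months (≈270 days) ✓; grade Band 5 ≥ Band 4 ✓ → eligible.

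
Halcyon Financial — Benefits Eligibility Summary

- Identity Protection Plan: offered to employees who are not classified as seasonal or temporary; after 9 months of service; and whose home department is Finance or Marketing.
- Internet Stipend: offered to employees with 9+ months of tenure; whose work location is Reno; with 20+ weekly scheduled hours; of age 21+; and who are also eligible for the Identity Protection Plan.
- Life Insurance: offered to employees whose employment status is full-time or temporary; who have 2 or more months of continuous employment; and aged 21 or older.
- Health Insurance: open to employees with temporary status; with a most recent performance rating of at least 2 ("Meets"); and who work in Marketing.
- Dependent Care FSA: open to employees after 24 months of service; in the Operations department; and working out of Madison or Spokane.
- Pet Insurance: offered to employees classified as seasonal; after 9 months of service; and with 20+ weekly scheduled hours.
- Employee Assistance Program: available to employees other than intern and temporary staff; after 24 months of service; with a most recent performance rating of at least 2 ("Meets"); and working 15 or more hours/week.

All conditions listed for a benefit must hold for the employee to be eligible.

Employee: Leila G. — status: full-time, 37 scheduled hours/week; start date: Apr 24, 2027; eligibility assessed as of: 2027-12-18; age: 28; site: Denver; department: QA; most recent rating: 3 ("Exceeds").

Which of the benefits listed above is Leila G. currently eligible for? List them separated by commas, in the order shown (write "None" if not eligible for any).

Service from Apr 24, 2027 to 2027-12-18: 238 days.
Identity Protection Plan — status full-time ✓ (not excluded); service 238 days < 9 months (≈270 days) ✗ → not eligible.
Internet Stipend — service 238 days < 9 months (≈270 days) ✗ → not eligible.
Life Insurance — status full-time ✓; service 238 days ≥ 2 months (≈60 days) ✓; age 28 ≥ 21 ✓ → eligible.
Health Insurance — status full-time ✗ (requires temporary) → not eligible.
Dependent Care FSA — service 238 days < 24 months (≈720 days) ✗ → not eligible.
Pet Insurance — status full-time ✗ (requires seasonal) → not eligible.
Employee Assistance Program — status full-time ✓ (not excluded); service 238 days < 24 months (≈720 days) ✗ → not eligible.

Life Insurance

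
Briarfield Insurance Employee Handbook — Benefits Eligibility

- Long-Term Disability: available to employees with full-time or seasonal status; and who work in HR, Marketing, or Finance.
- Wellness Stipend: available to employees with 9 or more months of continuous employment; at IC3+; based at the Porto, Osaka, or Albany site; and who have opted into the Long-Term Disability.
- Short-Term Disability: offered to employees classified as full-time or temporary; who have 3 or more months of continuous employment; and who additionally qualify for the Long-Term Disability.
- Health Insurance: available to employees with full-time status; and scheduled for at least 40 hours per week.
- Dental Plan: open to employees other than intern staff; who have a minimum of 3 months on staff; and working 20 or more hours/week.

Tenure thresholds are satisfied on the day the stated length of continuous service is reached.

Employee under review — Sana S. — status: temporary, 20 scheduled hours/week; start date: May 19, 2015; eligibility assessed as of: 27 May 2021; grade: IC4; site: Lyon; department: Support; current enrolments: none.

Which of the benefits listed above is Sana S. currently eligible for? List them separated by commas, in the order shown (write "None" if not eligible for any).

Dental Plan

Service from May 19, 2015 to 27 May 2021: 2200 days.
Long-Term Disability — status temporary ✗ (requires full-time or seasonal) → not eligible.
Wellness Stipend — service 2200 days ≥ 9 months (≈270 days) ✓; grade IC4 ≥ IC3 ✓; site Lyon ✗ (not Porto, Osaka, or Albany) → not eligible.
Short-Term Disability — status temporary ✓; service 2200 days ≥ 3 months (≈90 days) ✓; not eligible for Long-Term Disability ✗ → not eligible.
Health Insurance — status temporary ✗ (requires full-time) → not eligible.
Dental Plan — status temporary ✓ (not excluded); service 2200 days ≥ 3 months (≈90 days) ✓; 20 hrs/wk ≥ 20 ✓ → eligible.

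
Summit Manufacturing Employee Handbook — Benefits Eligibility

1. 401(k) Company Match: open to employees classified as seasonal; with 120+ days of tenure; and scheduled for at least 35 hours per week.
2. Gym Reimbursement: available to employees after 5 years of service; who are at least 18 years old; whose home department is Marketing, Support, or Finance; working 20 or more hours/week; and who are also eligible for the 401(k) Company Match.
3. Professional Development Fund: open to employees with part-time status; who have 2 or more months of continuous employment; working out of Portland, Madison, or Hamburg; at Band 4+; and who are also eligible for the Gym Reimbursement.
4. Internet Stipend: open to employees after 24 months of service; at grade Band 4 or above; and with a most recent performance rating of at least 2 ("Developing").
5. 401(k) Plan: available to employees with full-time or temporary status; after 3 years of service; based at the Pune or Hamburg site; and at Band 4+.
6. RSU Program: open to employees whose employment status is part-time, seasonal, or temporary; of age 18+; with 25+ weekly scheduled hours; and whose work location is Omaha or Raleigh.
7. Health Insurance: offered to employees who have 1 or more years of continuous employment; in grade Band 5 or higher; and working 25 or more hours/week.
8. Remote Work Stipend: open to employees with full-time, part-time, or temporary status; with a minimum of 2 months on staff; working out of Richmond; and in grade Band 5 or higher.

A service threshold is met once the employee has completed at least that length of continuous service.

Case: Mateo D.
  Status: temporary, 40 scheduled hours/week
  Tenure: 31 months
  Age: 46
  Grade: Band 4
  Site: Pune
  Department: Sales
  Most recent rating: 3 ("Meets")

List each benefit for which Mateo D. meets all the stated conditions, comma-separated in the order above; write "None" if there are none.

401(k) Company Match — status temporary ✗ (requires seasonal) → not eligible.
Gym Reimbursement — service 31 months < 5 years (≈1825 days) ✗ → not eligible.
Professional Development Fund — status temporary ✗ (requires part-time) → not eligible.
Internet Stipend — service 31 months ≥ 24 months ✓; grade Band 4 ≥ Band 4 ✓; rating 3 ≥ 2 ✓ → eligible.
401(k) Plan — status temporary ✓; service 31 months < 3 years (≈1095 days) ✗ → not eligible.
RSU Program — status temporary ✓; age 46 ≥ 18 ✓; 40 hrs/wk ≥ 25 ✓; site Pune ✗ (not Omaha or Raleigh) → not eligible.
Health Insurance — service 31 months ≥ 1 year (≈365 days) ✓; grade Band 4 < Band 5 ✗ → not eligible.
Remote Work Stipend — status temporary ✓; service 31 months ≥ 2 months ✓; site Pune ✗ (not Richmond) → not eligible.

Internet Stipend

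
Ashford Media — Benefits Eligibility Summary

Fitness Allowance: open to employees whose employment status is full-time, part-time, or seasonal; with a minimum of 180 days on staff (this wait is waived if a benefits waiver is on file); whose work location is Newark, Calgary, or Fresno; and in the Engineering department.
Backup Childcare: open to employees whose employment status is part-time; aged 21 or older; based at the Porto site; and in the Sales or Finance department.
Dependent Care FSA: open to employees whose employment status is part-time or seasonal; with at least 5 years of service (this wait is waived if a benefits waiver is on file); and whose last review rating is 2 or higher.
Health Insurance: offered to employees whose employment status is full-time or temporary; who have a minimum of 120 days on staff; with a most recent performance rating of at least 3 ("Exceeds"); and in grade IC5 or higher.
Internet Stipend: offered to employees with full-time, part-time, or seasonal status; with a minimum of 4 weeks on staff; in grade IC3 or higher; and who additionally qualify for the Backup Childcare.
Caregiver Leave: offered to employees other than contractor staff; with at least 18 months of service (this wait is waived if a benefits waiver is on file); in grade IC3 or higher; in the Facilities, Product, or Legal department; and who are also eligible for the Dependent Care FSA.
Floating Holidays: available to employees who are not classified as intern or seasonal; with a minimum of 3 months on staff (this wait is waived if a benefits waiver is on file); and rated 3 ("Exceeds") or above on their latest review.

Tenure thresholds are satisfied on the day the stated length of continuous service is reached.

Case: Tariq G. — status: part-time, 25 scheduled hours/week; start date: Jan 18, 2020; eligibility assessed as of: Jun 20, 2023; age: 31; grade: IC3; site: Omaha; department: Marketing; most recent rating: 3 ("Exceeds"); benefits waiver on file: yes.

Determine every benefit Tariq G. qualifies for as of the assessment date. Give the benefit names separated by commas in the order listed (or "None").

Dependent Care FSA, Floating Holidays

Service from Jan 18, 2020 to Jun 20, 2023: 1249 days.
Fitness Allowance — status part-time ✓; benefits waiver on file ✓; site Omaha ✗ (not Newark, Calgary, or Fresno) → not eligible.
Backup Childcare — status part-time ✓; age 31 ≥ 21 ✓; site Omaha ✗ (not Porto) → not eligible.
Dependent Care FSA — status part-time ✓; benefits waiver on file ✓; rating 3 ≥ 2 ✓ → eligible.
Health Insurance — status part-time ✗ (requires full-time or temporary) → not eligible.
Internet Stipend — status part-time ✓; service 1249 days ≥ 4 weeks (≈28 days) ✓; grade IC3 ≥ IC3 ✓; not eligible for Backup Childcare ✗ → not eligible.
Caregiver Leave — status part-time ✓ (not excluded); benefits waiver on file ✓; grade IC3 ≥ IC3 ✓; dept Marketing ✗ → not eligible.
Floating Holidays — status part-time ✓ (not excluded); benefits waiver on file ✓; rating 3 ≥ 3 ✓ → eligible.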